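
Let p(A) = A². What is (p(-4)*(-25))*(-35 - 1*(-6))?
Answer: 11600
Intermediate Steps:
(p(-4)*(-25))*(-35 - 1*(-6)) = ((-4)²*(-25))*(-35 - 1*(-6)) = (16*(-25))*(-35 + 6) = -400*(-29) = 11600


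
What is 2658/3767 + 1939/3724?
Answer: 2457515/2004044 ≈ 1.2263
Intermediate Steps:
2658/3767 + 1939/3724 = 2658*(1/3767) + 1939*(1/3724) = 2658/3767 + 277/532 = 2457515/2004044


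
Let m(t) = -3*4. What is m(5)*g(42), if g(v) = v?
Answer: -504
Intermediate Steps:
m(t) = -12
m(5)*g(42) = -12*42 = -504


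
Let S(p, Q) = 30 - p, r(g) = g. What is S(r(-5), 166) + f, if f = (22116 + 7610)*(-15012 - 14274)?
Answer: -870555601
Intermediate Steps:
f = -870555636 (f = 29726*(-29286) = -870555636)
S(r(-5), 166) + f = (30 - 1*(-5)) - 870555636 = (30 + 5) - 870555636 = 35 - 870555636 = -870555601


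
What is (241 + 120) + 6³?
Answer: 577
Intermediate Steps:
(241 + 120) + 6³ = 361 + 216 = 577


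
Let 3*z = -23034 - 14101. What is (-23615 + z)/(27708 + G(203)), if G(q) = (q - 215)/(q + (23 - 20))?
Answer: -5560970/4280877 ≈ -1.2990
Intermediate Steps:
z = -37135/3 (z = (-23034 - 14101)/3 = (1/3)*(-37135) = -37135/3 ≈ -12378.)
G(q) = (-215 + q)/(3 + q) (G(q) = (-215 + q)/(q + 3) = (-215 + q)/(3 + q))
(-23615 + z)/(27708 + G(203)) = (-23615 - 37135/3)/(27708 + (-215 + 203)/(3 + 203)) = -107980/(3*(27708 - 12/206)) = -107980/(3*(27708 + (1/206)*(-12))) = -107980/(3*(27708 - 6/103)) = -107980/(3*2853918/103) = -107980/3*103/2853918 = -5560970/4280877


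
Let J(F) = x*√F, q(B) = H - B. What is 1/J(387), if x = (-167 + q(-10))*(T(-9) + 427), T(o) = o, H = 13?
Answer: -√43/7764768 ≈ -8.4451e-7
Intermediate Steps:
q(B) = 13 - B
x = -60192 (x = (-167 + (13 - 1*(-10)))*(-9 + 427) = (-167 + (13 + 10))*418 = (-167 + 23)*418 = -144*418 = -60192)
J(F) = -60192*√F
1/J(387) = 1/(-180576*√43) = -√43/7764768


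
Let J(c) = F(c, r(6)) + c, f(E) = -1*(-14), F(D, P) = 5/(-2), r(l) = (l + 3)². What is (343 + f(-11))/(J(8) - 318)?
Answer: -714/625 ≈ -1.1424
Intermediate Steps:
r(l) = (3 + l)²
F(D, P) = -5/2 (F(D, P) = 5*(-½) = -5/2)
f(E) = 14
J(c) = -5/2 + c
(343 + f(-11))/(J(8) - 318) = (343 + 14)/((-5/2 + 8) - 318) = 357/(11/2 - 318) = 357/(-625/2) = 357*(-2/625) = -714/625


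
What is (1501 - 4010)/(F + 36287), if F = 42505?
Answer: -2509/78792 ≈ -0.031843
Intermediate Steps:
(1501 - 4010)/(F + 36287) = (1501 - 4010)/(42505 + 36287) = -2509/78792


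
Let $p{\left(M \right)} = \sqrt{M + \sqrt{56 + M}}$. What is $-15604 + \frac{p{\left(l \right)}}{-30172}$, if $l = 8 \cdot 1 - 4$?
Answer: $-15604 - \frac{\sqrt{4 + 2 \sqrt{15}}}{30172} \approx -15604.0$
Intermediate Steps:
$l = 4$ ($l = 8 - 4 = 4$)
$-15604 + \frac{p{\left(l \right)}}{-30172} = -15604 + \frac{\sqrt{4 + \sqrt{56 + 4}}}{-30172} = -15604 + \sqrt{4 + \sqrt{60}} \left(- \frac{1}{30172}\right) = -15604 + \sqrt{4 + 2 \sqrt{15}} \left(- \frac{1}{30172}\right) = -15604 - \frac{\sqrt{4 + 2 \sqrt{15}}}{30172}$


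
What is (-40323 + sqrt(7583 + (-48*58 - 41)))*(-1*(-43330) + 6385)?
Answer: -2004657945 + 49715*sqrt(4758) ≈ -2.0012e+9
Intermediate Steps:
(-40323 + sqrt(7583 + (-48*58 - 41)))*(-1*(-43330) + 6385) = (-40323 + sqrt(7583 + (-2784 - 41)))*(43330 + 6385) = (-40323 + sqrt(7583 - 2825))*49715 = (-40323 + sqrt(4758))*49715 = -2004657945 + 49715*sqrt(4758)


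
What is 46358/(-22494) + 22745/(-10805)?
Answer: -101252422/24304767 ≈ -4.1659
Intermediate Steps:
46358/(-22494) + 22745/(-10805) = 46358*(-1/22494) + 22745*(-1/10805) = -23179/11247 - 4549/2161 = -101252422/24304767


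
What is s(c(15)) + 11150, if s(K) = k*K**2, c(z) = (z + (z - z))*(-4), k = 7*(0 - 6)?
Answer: -140050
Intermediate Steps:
k = -42 (k = 7*(-6) = -42)
c(z) = -4*z (c(z) = (z + 0)*(-4) = z*(-4) = -4*z)
s(K) = -42*K**2
s(c(15)) + 11150 = -42*(-4*15)**2 + 11150 = -42*(-60)**2 + 11150 = -42*3600 + 11150 = -151200 + 11150 = -140050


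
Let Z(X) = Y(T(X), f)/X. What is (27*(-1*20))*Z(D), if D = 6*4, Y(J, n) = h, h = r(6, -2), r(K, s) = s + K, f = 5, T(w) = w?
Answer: -90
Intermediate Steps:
r(K, s) = K + s
h = 4 (h = 6 - 2 = 4)
Y(J, n) = 4
D = 24
Z(X) = 4/X
(27*(-1*20))*Z(D) = (27*(-1*20))*(4/24) = (27*(-20))*(4*(1/24)) = -540*⅙ = -90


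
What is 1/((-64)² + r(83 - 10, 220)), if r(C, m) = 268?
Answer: 1/4364 ≈ 0.00022915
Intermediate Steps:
1/((-64)² + r(83 - 10, 220)) = 1/((-64)² + 268) = 1/(4096 + 268) = 1/4364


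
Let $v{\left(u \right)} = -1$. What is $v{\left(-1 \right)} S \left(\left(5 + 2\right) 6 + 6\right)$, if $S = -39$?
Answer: $1872$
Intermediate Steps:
$v{\left(-1 \right)} S \left(\left(5 + 2\right) 6 + 6\right) = \left(-1\right) \left(-39\right) \left(\left(5 + 2\right) 6 + 6\right) = 39 \left(7 \cdot 6 + 6\right) = 39 \left(42 + 6\right) = 39 \cdot 48 = 1872$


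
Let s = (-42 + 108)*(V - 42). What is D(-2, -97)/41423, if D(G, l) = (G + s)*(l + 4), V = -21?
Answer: 386880/41423 ≈ 9.3397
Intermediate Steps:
s = -4158 (s = (-42 + 108)*(-21 - 42) = 66*(-63) = -4158)
D(G, l) = (-4158 + G)*(4 + l) (D(G, l) = (G - 4158)*(l + 4) = (-4158 + G)*(4 + l))
D(-2, -97)/41423 = (-16632 - 4158*(-97) + 4*(-2) - 2*(-97))/41423 = (-16632 + 403326 - 8 + 194)*(1/41423) = 386880*(1/41423) = 386880/41423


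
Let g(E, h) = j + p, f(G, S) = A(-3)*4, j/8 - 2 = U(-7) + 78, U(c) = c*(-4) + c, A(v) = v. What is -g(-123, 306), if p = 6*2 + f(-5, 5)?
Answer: -808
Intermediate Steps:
U(c) = -3*c (U(c) = -4*c + c = -3*c)
j = 808 (j = 16 + 8*(-3*(-7) + 78) = 16 + 8*(21 + 78) = 16 + 8*99 = 16 + 792 = 808)
f(G, S) = -12 (f(G, S) = -3*4 = -12)
p = 0 (p = 6*2 - 12 = 12 - 12 = 0)
g(E, h) = 808 (g(E, h) = 808 + 0 = 808)
-g(-123, 306) = -1*808 = -808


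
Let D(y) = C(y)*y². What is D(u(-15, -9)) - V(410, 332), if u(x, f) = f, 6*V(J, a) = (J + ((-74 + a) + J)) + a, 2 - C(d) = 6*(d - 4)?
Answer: 6245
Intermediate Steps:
C(d) = 26 - 6*d (C(d) = 2 - 6*(d - 4) = 2 - 6*(-4 + d) = 2 - (-24 + 6*d) = 2 + (24 - 6*d) = 26 - 6*d)
V(J, a) = -37/3 + J/3 + a/3 (V(J, a) = ((J + ((-74 + a) + J)) + a)/6 = ((J + (-74 + J + a)) + a)/6 = ((-74 + a + 2*J) + a)/6 = (-74 + 2*J + 2*a)/6 = -37/3 + J/3 + a/3)
D(y) = y²*(26 - 6*y) (D(y) = (26 - 6*y)*y² = y²*(26 - 6*y))
D(u(-15, -9)) - V(410, 332) = (-9)²*(26 - 6*(-9)) - (-37/3 + (⅓)*410 + (⅓)*332) = 81*(26 + 54) - (-37/3 + 410/3 + 332/3) = 81*80 - 1*235 = 6480 - 235 = 6245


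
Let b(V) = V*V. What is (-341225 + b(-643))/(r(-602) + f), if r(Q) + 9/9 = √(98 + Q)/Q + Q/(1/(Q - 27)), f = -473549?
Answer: -44352294577472/58272567803585 + 4658448*I*√14/58272567803585 ≈ -0.76112 + 2.9912e-7*I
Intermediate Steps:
b(V) = V²
r(Q) = -1 + Q*(-27 + Q) + √(98 + Q)/Q (r(Q) = -1 + (√(98 + Q)/Q + Q/(1/(Q - 27))) = -1 + (√(98 + Q)/Q + Q/(1/(-27 + Q))) = -1 + (√(98 + Q)/Q + Q*(-27 + Q)) = -1 + (Q*(-27 + Q) + √(98 + Q)/Q) = -1 + Q*(-27 + Q) + √(98 + Q)/Q)
(-341225 + b(-643))/(r(-602) + f) = (-341225 + (-643)²)/((-1 + (-602)² - 27*(-602) + √(98 - 602)/(-602)) - 473549) = (-341225 + 413449)/((-1 + 362404 + 16254 - 3*I*√14/301) - 473549) = 72224/((-1 + 362404 + 16254 - 3*I*√14/301) - 473549) = 72224/((378657 - 3*I*√14/301) - 473549) = 72224/(-94892 - 3*I*√14/301)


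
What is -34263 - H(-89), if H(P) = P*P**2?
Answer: 670706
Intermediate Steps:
H(P) = P**3
-34263 - H(-89) = -34263 - 1*(-89)**3 = -34263 - 1*(-704969) = -34263 + 704969 = 670706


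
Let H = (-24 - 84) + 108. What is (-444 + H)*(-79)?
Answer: 35076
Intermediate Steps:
H = 0 (H = -108 + 108 = 0)
(-444 + H)*(-79) = (-444 + 0)*(-79) = -444*(-79) = 35076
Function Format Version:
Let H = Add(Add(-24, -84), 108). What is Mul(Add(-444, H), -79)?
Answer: 35076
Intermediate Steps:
H = 0 (H = Add(-108, 108) = 0)
Mul(Add(-444, H), -79) = Mul(Add(-444, 0), -79) = Mul(-444, -79) = 35076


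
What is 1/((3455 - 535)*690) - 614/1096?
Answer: -154635763/276027600 ≈ -0.56022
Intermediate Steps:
1/((3455 - 535)*690) - 614/1096 = (1/690)/2920 - 614*1/1096 = (1/2920)*(1/690) - 307/548 = 1/2014800 - 307/548 = -154635763/276027600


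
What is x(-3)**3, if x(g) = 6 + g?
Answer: 27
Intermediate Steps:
x(-3)**3 = (6 - 3)**3 = 3**3 = 27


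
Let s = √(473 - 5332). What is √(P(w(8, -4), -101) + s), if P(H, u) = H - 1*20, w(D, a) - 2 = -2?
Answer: √(-20 + I*√4859) ≈ 5.1244 + 6.8014*I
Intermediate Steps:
w(D, a) = 0 (w(D, a) = 2 - 2 = 0)
P(H, u) = -20 + H (P(H, u) = H - 20 = -20 + H)
s = I*√4859 (s = √(-4859) = I*√4859 ≈ 69.707*I)
√(P(w(8, -4), -101) + s) = √((-20 + 0) + I*√4859) = √(-20 + I*√4859)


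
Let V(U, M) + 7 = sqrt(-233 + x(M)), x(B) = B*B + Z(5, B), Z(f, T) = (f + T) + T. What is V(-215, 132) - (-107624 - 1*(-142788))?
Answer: -35171 + 6*sqrt(485) ≈ -35039.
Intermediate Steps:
Z(f, T) = f + 2*T (Z(f, T) = (T + f) + T = f + 2*T)
x(B) = 5 + B**2 + 2*B (x(B) = B*B + (5 + 2*B) = B**2 + (5 + 2*B) = 5 + B**2 + 2*B)
V(U, M) = -7 + sqrt(-228 + M**2 + 2*M) (V(U, M) = -7 + sqrt(-233 + (5 + M**2 + 2*M)) = -7 + sqrt(-228 + M**2 + 2*M))
V(-215, 132) - (-107624 - 1*(-142788)) = (-7 + sqrt(-228 + 132**2 + 2*132)) - (-107624 - 1*(-142788)) = (-7 + sqrt(-228 + 17424 + 264)) - (-107624 + 142788) = (-7 + sqrt(17460)) - 1*35164 = (-7 + 6*sqrt(485)) - 35164 = -35171 + 6*sqrt(485)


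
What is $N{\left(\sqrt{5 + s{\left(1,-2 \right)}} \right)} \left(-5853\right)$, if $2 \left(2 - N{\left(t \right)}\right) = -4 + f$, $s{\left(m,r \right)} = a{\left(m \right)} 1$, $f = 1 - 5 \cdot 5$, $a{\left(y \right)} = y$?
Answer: $-93648$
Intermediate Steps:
$f = -24$ ($f = 1 - 25 = -24$)
$s{\left(m,r \right)} = m$ ($s{\left(m,r \right)} = m 1 = m$)
$N{\left(t \right)} = 16$ ($N{\left(t \right)} = 2 - \frac{-4 - 24}{2} = 2 - -14 = 2 + 14 = 16$)
$N{\left(\sqrt{5 + s{\left(1,-2 \right)}} \right)} \left(-5853\right) = 16 \left(-5853\right) = -93648$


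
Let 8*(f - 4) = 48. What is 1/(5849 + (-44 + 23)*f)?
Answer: 1/5639 ≈ 0.00017734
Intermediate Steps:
f = 10 (f = 4 + (⅛)*48 = 4 + 6 = 10)
1/(5849 + (-44 + 23)*f) = 1/(5849 + (-44 + 23)*10) = 1/(5849 - 21*10) = 1/(5849 - 210) = 1/5639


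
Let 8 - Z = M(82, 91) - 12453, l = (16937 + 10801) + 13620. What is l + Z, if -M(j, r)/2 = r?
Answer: 54001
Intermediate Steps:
M(j, r) = -2*r
l = 41358 (l = 27738 + 13620 = 41358)
Z = 12643 (Z = 8 - (-2*91 - 12453) = 8 - (-182 - 12453) = 8 - 1*(-12635) = 8 + 12635 = 12643)
l + Z = 41358 + 12643 = 54001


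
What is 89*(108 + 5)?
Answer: 10057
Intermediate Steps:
89*(108 + 5) = 89*113 = 10057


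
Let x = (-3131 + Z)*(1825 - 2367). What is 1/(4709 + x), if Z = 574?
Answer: 1/1390603 ≈ 7.1911e-7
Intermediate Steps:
x = 1385894 (x = (-3131 + 574)*(1825 - 2367) = -2557*(-542) = 1385894)
1/(4709 + x) = 1/(4709 + 1385894) = 1/1390603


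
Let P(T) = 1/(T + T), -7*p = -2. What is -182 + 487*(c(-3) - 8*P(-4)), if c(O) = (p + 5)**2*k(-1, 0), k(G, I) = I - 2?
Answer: -1318461/49 ≈ -26907.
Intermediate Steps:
k(G, I) = -2 + I
p = 2/7 (p = -1/7*(-2) = 2/7 ≈ 0.28571)
P(T) = 1/(2*T)
c(O) = -2738/49 (c(O) = (2/7 + 5)**2*(-2 + 0) = (37/7)**2*(-2) = (1369/49)*(-2) = -2738/49)
-182 + 487*(c(-3) - 8*P(-4)) = -182 + 487*(-2738/49 - 4/(-4)) = -182 + 487*(-2738/49 - 4*(-1)/4) = -182 + 487*(-2738/49 - 8*(-1/8)) = -182 + 487*(-2738/49 + 1) = -182 + 487*(-2689/49) = -182 - 1309543/49 = -1318461/49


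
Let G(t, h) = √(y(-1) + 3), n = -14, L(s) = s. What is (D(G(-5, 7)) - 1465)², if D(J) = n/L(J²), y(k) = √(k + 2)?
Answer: 8625969/4 ≈ 2.1565e+6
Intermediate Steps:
y(k) = √(2 + k)
G(t, h) = 2 (G(t, h) = √(√(2 - 1) + 3) = √(√1 + 3) = √(1 + 3) = √4 = 2)
D(J) = -14/J²
(D(G(-5, 7)) - 1465)² = (-14/2² - 1465)² = (-14*¼ - 1465)² = (-7/2 - 1465)² = (-2937/2)² = 8625969/4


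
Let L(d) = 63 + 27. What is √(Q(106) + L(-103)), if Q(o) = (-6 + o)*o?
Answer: √10690 ≈ 103.39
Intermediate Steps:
Q(o) = o*(-6 + o)
L(d) = 90
√(Q(106) + L(-103)) = √(106*(-6 + 106) + 90) = √(106*100 + 90) = √(10600 + 90) = √10690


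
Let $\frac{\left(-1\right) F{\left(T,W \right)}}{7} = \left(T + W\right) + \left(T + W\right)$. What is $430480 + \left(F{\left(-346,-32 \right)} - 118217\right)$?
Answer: $317555$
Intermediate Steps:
$F{\left(T,W \right)} = - 14 T - 14 W$ ($F{\left(T,W \right)} = - 7 \left(\left(T + W\right) + \left(T + W\right)\right) = - 7 \left(2 T + 2 W\right) = - 14 T - 14 W$)
$430480 + \left(F{\left(-346,-32 \right)} - 118217\right) = 430480 - 112925 = 317555$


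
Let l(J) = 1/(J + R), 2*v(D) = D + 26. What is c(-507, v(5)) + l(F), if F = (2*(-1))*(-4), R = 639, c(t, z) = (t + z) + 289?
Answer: -262033/1294 ≈ -202.50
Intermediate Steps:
v(D) = 13 + D/2 (v(D) = (D + 26)/2 = (26 + D)/2 = 13 + D/2)
c(t, z) = 289 + t + z
F = 8 (F = -2*(-4) = 8)
l(J) = 1/(639 + J) (l(J) = 1/(J + 639) = 1/(639 + J))
c(-507, v(5)) + l(F) = (289 - 507 + (13 + (½)*5)) + 1/(639 + 8) = (289 - 507 + (13 + 5/2)) + 1/647 = (289 - 507 + 31/2) + 1/647 = -405/2 + 1/647 = -262033/1294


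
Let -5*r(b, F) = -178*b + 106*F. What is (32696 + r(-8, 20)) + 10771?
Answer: 213791/5 ≈ 42758.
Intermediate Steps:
r(b, F) = -106*F/5 + 178*b/5 (r(b, F) = -(-178*b + 106*F)/5 = -106*F/5 + 178*b/5)
(32696 + r(-8, 20)) + 10771 = (32696 + (-106/5*20 + (178/5)*(-8))) + 10771 = (32696 + (-424 - 1424/5)) + 10771 = (32696 - 3544/5) + 10771 = 159936/5 + 10771 = 213791/5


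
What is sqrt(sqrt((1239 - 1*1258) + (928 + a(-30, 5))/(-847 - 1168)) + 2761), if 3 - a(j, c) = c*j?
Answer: sqrt(11210281225 + 163215*I*sqrt(12090))/2015 ≈ 52.545 + 0.042059*I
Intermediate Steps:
a(j, c) = 3 - c*j
sqrt(sqrt((1239 - 1*1258) + (928 + a(-30, 5))/(-847 - 1168)) + 2761) = sqrt(sqrt((1239 - 1*1258) + (928 + (3 - 1*5*(-30)))/(-847 - 1168)) + 2761) = sqrt(sqrt((1239 - 1258) + (928 + (3 + 150))/(-2015)) + 2761) = sqrt(sqrt(-19 + (928 + 153)*(-1/2015)) + 2761) = sqrt(sqrt(-19 + 1081*(-1/2015)) + 2761) = sqrt(sqrt(-19 - 1081/2015) + 2761) = sqrt(sqrt(-39366/2015) + 2761) = sqrt(81*I*sqrt(12090)/2015 + 2761) = sqrt(2761 + 81*I*sqrt(12090)/2015)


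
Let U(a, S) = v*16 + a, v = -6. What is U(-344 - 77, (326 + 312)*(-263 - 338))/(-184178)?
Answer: 517/184178 ≈ 0.0028071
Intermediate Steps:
U(a, S) = -96 + a (U(a, S) = -6*16 + a = -96 + a)
U(-344 - 77, (326 + 312)*(-263 - 338))/(-184178) = (-96 + (-344 - 77))/(-184178) = (-96 - 421)*(-1/184178) = -517*(-1/184178) = 517/184178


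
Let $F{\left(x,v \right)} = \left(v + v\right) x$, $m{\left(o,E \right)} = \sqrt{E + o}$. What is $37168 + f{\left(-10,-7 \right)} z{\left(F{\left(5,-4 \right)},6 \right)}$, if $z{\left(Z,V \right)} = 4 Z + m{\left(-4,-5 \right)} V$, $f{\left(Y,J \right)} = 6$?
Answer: $36208 + 108 i \approx 36208.0 + 108.0 i$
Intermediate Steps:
$F{\left(x,v \right)} = 2 v x$
$z{\left(Z,V \right)} = 4 Z + 3 i V$ ($z{\left(Z,V \right)} = 4 Z + \sqrt{-5 - 4} V = 4 Z + \sqrt{-9} V = 4 Z + 3 i V$)
$37168 + f{\left(-10,-7 \right)} z{\left(F{\left(5,-4 \right)},6 \right)} = 37168 + 6 \left(4 \cdot 2 \left(-4\right) 5 + 3 i 6\right) = 37168 + 6 \left(4 \left(-40\right) + 18 i\right) = 37168 + 6 \left(-160 + 18 i\right) = 37168 - \left(960 - 108 i\right) = 36208 + 108 i$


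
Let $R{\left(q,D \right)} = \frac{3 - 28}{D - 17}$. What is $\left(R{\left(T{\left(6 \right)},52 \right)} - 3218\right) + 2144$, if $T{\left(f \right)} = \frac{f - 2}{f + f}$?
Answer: $- \frac{7523}{7} \approx -1074.7$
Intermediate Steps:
$T{\left(f \right)} = \frac{-2 + f}{2 f}$
$R{\left(q,D \right)} = - \frac{25}{-17 + D}$
$\left(R{\left(T{\left(6 \right)},52 \right)} - 3218\right) + 2144 = \left(- \frac{25}{-17 + 52} - 3218\right) + 2144 = \left(- \frac{25}{35} - 3218\right) + 2144 = \left(\left(-25\right) \frac{1}{35} - 3218\right) + 2144 = \left(- \frac{5}{7} - 3218\right) + 2144 = - \frac{22531}{7} + 2144 = - \frac{7523}{7}$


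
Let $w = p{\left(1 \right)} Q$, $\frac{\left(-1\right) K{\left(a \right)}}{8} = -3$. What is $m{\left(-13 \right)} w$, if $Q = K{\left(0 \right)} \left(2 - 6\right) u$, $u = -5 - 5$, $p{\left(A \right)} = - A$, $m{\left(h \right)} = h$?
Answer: $12480$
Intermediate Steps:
$K{\left(a \right)} = 24$ ($K{\left(a \right)} = \left(-8\right) \left(-3\right) = 24$)
$u = -10$ ($u = -5 - 5 = -10$)
$Q = 960$ ($Q = 24 \left(2 - 6\right) \left(-10\right) = 24 \left(-4\right) \left(-10\right) = \left(-96\right) \left(-10\right) = 960$)
$w = -960$ ($w = \left(-1\right) 1 \cdot 960 = \left(-1\right) 960 = -960$)
$m{\left(-13 \right)} w = \left(-13\right) \left(-960\right) = 12480$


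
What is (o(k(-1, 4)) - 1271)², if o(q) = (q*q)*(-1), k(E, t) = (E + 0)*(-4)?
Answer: 1656369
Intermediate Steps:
k(E, t) = -4*E (k(E, t) = E*(-4) = -4*E)
o(q) = -q² (o(q) = q²*(-1) = -q²)
(o(k(-1, 4)) - 1271)² = (-(-4*(-1))² - 1271)² = (-1*4² - 1271)² = (-1*16 - 1271)² = (-16 - 1271)² = (-1287)² = 1656369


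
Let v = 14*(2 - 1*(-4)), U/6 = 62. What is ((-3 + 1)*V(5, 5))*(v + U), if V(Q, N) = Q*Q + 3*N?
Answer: -36480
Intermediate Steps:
U = 372 (U = 6*62 = 372)
v = 84 (v = 14*(2 + 4) = 14*6 = 84)
V(Q, N) = Q² + 3*N
((-3 + 1)*V(5, 5))*(v + U) = ((-3 + 1)*(5² + 3*5))*(84 + 372) = -2*(25 + 15)*456 = -2*40*456 = -80*456 = -36480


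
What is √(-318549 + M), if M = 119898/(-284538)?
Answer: 3*I*√79599870182870/47423 ≈ 564.4*I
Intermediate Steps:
M = -19983/47423 (M = 119898*(-1/284538) = -19983/47423 ≈ -0.42138)
√(-318549 + M) = √(-318549 - 19983/47423) = √(-15106569210/47423) = 3*I*√79599870182870/47423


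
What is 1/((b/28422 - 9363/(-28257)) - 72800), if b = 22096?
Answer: -133853409/9744379761557 ≈ -1.3736e-5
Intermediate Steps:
1/((b/28422 - 9363/(-28257)) - 72800) = 1/((22096/28422 - 9363/(-28257)) - 72800) = 1/((22096*(1/28422) - 9363*(-1/28257)) - 72800) = 1/((11048/14211 + 3121/9419) - 72800) = 1/(148413643/133853409 - 72800) = 1/(-9744379761557/133853409) = -133853409/9744379761557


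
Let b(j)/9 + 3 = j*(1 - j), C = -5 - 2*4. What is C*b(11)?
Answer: 13221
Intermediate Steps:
C = -13 (C = -5 - 8 = -13)
b(j) = -27 + 9*j*(1 - j) (b(j) = -27 + 9*(j*(1 - j)) = -27 + 9*j*(1 - j))
C*b(11) = -13*(-27 - 9*11² + 9*11) = -13*(-27 - 9*121 + 99) = -13*(-27 - 1089 + 99) = -13*(-1017) = 13221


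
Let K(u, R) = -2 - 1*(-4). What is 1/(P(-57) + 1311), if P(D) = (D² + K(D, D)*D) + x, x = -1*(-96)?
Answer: 1/4542 ≈ 0.00022017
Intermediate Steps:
K(u, R) = 2 (K(u, R) = -2 + 4 = 2)
x = 96
P(D) = 96 + D² + 2*D (P(D) = (D² + 2*D) + 96 = 96 + D² + 2*D)
1/(P(-57) + 1311) = 1/((96 + (-57)² + 2*(-57)) + 1311) = 1/((96 + 3249 - 114) + 1311) = 1/(3231 + 1311) = 1/4542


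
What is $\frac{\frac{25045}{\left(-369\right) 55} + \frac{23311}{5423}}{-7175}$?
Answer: $- \frac{876046}{2051114175} \approx -0.00042711$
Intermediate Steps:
$\frac{\frac{25045}{\left(-369\right) 55} + \frac{23311}{5423}}{-7175} = \left(\frac{25045}{-20295} + 23311 \cdot \frac{1}{5423}\right) \left(- \frac{1}{7175}\right) = \left(25045 \left(- \frac{1}{20295}\right) + \frac{23311}{5423}\right) \left(- \frac{1}{7175}\right) = \left(- \frac{5009}{4059} + \frac{23311}{5423}\right) \left(- \frac{1}{7175}\right) = \frac{6132322}{2001087} \left(- \frac{1}{7175}\right) = - \frac{876046}{2051114175}$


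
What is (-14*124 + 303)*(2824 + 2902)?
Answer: -8205358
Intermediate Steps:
(-14*124 + 303)*(2824 + 2902) = (-1736 + 303)*5726 = -1433*5726 = -8205358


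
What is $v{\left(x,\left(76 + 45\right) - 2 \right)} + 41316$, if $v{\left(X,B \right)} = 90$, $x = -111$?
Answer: $41406$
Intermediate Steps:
$v{\left(x,\left(76 + 45\right) - 2 \right)} + 41316 = 90 + 41316 = 41406$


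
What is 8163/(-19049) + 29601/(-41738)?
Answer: -904576743/795067162 ≈ -1.1377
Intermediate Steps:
8163/(-19049) + 29601/(-41738) = 8163*(-1/19049) + 29601*(-1/41738) = -8163/19049 - 29601/41738 = -904576743/795067162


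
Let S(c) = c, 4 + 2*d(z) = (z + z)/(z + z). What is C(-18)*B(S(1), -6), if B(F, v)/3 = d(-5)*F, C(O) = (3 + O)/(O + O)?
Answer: -15/8 ≈ -1.8750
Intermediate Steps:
d(z) = -3/2 (d(z) = -2 + ((z + z)/(z + z))/2 = -2 + ((2*z)/((2*z)))/2 = -2 + ((2*z)*(1/(2*z)))/2 = -2 + (½)*1 = -2 + ½ = -3/2)
C(O) = (3 + O)/(2*O) (C(O) = (3 + O)/((2*O)) = (3 + O)*(1/(2*O)) = (3 + O)/(2*O))
B(F, v) = -9*F/2 (B(F, v) = 3*(-3*F/2) = -9*F/2)
C(-18)*B(S(1), -6) = ((½)*(3 - 18)/(-18))*(-9/2*1) = ((½)*(-1/18)*(-15))*(-9/2) = (5/12)*(-9/2) = -15/8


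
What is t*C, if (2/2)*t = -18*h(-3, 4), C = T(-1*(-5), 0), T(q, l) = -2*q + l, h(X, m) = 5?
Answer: 900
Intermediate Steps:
T(q, l) = l - 2*q
C = -10 (C = 0 - (-2)*(-5) = 0 - 2*5 = 0 - 10 = -10)
t = -90 (t = -18*5 = -90)
t*C = -90*(-10) = 900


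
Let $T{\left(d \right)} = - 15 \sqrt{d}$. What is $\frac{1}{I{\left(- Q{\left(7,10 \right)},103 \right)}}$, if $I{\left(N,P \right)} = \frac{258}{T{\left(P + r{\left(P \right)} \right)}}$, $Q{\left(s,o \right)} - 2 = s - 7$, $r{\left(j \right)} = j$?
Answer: $- \frac{5 \sqrt{206}}{86} \approx -0.83446$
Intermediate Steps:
$Q{\left(s,o \right)} = -5 + s$ ($Q{\left(s,o \right)} = 2 + \left(s - 7\right) = 2 + \left(-7 + s\right) = -5 + s$)
$I{\left(N,P \right)} = - \frac{43 \sqrt{2}}{5 \sqrt{P}}$ ($I{\left(N,P \right)} = \frac{258}{\left(-15\right) \sqrt{P + P}} = \frac{258}{\left(-15\right) \sqrt{2 P}} = \frac{258}{\left(-15\right) \sqrt{2} \sqrt{P}} = 258 \left(- \frac{\sqrt{2}}{30 \sqrt{P}}\right) = - \frac{43 \sqrt{2}}{5 \sqrt{P}}$)
$\frac{1}{I{\left(- Q{\left(7,10 \right)},103 \right)}} = \frac{1}{\left(- \frac{43}{5}\right) \sqrt{2} \frac{1}{\sqrt{103}}} = \frac{1}{\left(- \frac{43}{5}\right) \sqrt{2} \frac{\sqrt{103}}{103}} = \frac{1}{\left(- \frac{43}{515}\right) \sqrt{206}} = - \frac{5 \sqrt{206}}{86}$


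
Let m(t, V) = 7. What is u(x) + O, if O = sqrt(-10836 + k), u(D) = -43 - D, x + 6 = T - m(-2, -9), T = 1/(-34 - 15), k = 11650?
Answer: -1469/49 + sqrt(814) ≈ -1.4489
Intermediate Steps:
T = -1/49 (T = 1/(-49) = -1/49 ≈ -0.020408)
x = -638/49 (x = -6 + (-1/49 - 1*7) = -6 + (-1/49 - 7) = -6 - 344/49 = -638/49 ≈ -13.020)
O = sqrt(814) (O = sqrt(-10836 + 11650) = sqrt(814) ≈ 28.531)
u(x) + O = (-43 - 1*(-638/49)) + sqrt(814) = (-43 + 638/49) + sqrt(814) = -1469/49 + sqrt(814)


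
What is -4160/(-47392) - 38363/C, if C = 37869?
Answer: -3991741/4314153 ≈ -0.92527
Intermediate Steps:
-4160/(-47392) - 38363/C = -4160/(-47392) - 38363/37869 = -4160*(-1/47392) - 38363*1/37869 = 130/1481 - 2951/2913 = -3991741/4314153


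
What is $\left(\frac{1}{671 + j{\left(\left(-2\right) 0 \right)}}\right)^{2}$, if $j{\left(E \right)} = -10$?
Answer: $\frac{1}{436921} \approx 2.2887 \cdot 10^{-6}$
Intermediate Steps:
$\left(\frac{1}{671 + j{\left(\left(-2\right) 0 \right)}}\right)^{2} = \left(\frac{1}{671 - 10}\right)^{2} = \left(\frac{1}{661}\right)^{2} = \frac{1}{436921}$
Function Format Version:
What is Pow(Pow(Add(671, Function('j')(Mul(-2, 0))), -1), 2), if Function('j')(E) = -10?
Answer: Rational(1, 436921) ≈ 2.2887e-6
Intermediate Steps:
Pow(Pow(Add(671, Function('j')(Mul(-2, 0))), -1), 2) = Pow(Pow(Add(671, -10), -1), 2) = Pow(Pow(661, -1), 2) = Pow(Rational(1, 661), 2) = Rational(1, 436921)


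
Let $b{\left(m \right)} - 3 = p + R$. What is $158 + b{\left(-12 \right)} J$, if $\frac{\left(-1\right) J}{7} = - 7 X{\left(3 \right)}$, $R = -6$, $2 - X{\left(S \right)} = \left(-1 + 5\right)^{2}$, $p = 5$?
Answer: $-1214$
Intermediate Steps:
$X{\left(S \right)} = -14$ ($X{\left(S \right)} = 2 - \left(-1 + 5\right)^{2} = 2 - 4^{2} = 2 - 16 = -14$)
$J = -686$ ($J = - 7 \left(\left(-7\right) \left(-14\right)\right) = \left(-7\right) 98 = -686$)
$b{\left(m \right)} = 2$ ($b{\left(m \right)} = 3 + \left(5 - 6\right) = 3 - 1 = 2$)
$158 + b{\left(-12 \right)} J = 158 + 2 \left(-686\right) = 158 - 1372 = -1214$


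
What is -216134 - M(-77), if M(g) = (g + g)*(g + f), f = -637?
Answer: -326090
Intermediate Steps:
M(g) = 2*g*(-637 + g) (M(g) = (g + g)*(g - 637) = (2*g)*(-637 + g) = 2*g*(-637 + g))
-216134 - M(-77) = -216134 - 2*(-77)*(-637 - 77) = -216134 - 2*(-77)*(-714) = -216134 - 1*109956 = -216134 - 109956 = -326090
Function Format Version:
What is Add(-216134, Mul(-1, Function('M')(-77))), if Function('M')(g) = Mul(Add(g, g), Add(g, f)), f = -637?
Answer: -326090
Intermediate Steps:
Function('M')(g) = Mul(2, g, Add(-637, g)) (Function('M')(g) = Mul(Add(g, g), Add(g, -637)) = Mul(Mul(2, g), Add(-637, g)) = Mul(2, g, Add(-637, g)))
Add(-216134, Mul(-1, Function('M')(-77))) = Add(-216134, Mul(-1, Mul(2, -77, Add(-637, -77)))) = Add(-216134, Mul(-1, Mul(2, -77, -714))) = Add(-216134, Mul(-1, 109956)) = Add(-216134, -109956) = -326090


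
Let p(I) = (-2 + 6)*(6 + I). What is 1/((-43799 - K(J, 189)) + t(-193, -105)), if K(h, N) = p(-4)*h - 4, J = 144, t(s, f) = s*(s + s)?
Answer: 1/29551 ≈ 3.3840e-5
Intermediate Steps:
p(I) = 24 + 4*I (p(I) = 4*(6 + I) = 24 + 4*I)
t(s, f) = 2*s² (t(s, f) = s*(2*s) = 2*s²)
K(h, N) = -4 + 8*h (K(h, N) = (24 + 4*(-4))*h - 4 = (24 - 16)*h - 4 = 8*h - 4 = -4 + 8*h)
1/((-43799 - K(J, 189)) + t(-193, -105)) = 1/((-43799 - (-4 + 8*144)) + 2*(-193)²) = 1/((-43799 - (-4 + 1152)) + 2*37249) = 1/((-43799 - 1*1148) + 74498) = 1/((-43799 - 1148) + 74498) = 1/(-44947 + 74498) = 1/29551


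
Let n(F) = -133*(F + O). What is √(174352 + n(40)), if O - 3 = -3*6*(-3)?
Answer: 3*√17939 ≈ 401.81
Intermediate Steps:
O = 57 (O = 3 - 3*6*(-3) = 3 - 18*(-3) = 3 + 54 = 57)
n(F) = -7581 - 133*F (n(F) = -133*(F + 57) = -133*(57 + F) = -7581 - 133*F)
√(174352 + n(40)) = √(174352 + (-7581 - 133*40)) = √(174352 + (-7581 - 5320)) = √(174352 - 12901) = √161451 = 3*√17939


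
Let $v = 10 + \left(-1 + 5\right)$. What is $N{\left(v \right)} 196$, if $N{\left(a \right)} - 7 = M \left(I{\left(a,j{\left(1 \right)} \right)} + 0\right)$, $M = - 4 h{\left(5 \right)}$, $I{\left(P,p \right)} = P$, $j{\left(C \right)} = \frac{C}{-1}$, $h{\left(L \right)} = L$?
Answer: $-53508$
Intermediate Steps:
$j{\left(C \right)} = - C$ ($j{\left(C \right)} = C \left(-1\right) = - C$)
$M = -20$ ($M = \left(-4\right) 5 = -20$)
$v = 14$ ($v = 10 + 4 = 14$)
$N{\left(a \right)} = 7 - 20 a$ ($N{\left(a \right)} = 7 - 20 \left(a + 0\right) = 7 - 20 a$)
$N{\left(v \right)} 196 = \left(7 - 280\right) 196 = \left(-273\right) 196 = -53508$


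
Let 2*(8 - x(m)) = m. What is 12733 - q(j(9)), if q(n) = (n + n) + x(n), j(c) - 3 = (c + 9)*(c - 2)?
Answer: 25063/2 ≈ 12532.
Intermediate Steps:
x(m) = 8 - m/2
j(c) = 3 + (-2 + c)*(9 + c) (j(c) = 3 + (c + 9)*(c - 2) = 3 + (9 + c)*(-2 + c) = 3 + (-2 + c)*(9 + c))
q(n) = 8 + 3*n/2 (q(n) = (n + n) + (8 - n/2) = 2*n + (8 - n/2) = 8 + 3*n/2)
12733 - q(j(9)) = 12733 - (8 + 3*(-15 + 9² + 7*9)/2) = 12733 - (8 + 3*(-15 + 81 + 63)/2) = 12733 - (8 + (3/2)*129) = 12733 - (8 + 387/2) = 12733 - 1*403/2 = 12733 - 403/2 = 25063/2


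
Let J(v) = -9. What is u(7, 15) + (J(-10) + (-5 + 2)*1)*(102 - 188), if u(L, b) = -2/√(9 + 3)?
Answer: 1032 - √3/3 ≈ 1031.4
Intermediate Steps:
u(L, b) = -√3/3 (u(L, b) = -2*√3/6 = -√3/3)
u(7, 15) + (J(-10) + (-5 + 2)*1)*(102 - 188) = -√3/3 + (-9 + (-5 + 2)*1)*(102 - 188) = -√3/3 + (-9 - 3*1)*(-86) = -√3/3 + (-9 - 3)*(-86) = -√3/3 - 12*(-86) = -√3/3 + 1032 = 1032 - √3/3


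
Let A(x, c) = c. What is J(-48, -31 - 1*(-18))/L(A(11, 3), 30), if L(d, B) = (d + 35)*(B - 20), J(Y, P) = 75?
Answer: 15/76 ≈ 0.19737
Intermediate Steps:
L(d, B) = (-20 + B)*(35 + d) (L(d, B) = (35 + d)*(-20 + B) = (-20 + B)*(35 + d))
J(-48, -31 - 1*(-18))/L(A(11, 3), 30) = 75/(-700 - 20*3 + 35*30 + 30*3) = 75/(-700 - 60 + 1050 + 90) = 75/380 = 75*(1/380) = 15/76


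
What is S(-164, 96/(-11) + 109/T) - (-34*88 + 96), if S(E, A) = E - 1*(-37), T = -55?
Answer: 2769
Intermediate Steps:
S(E, A) = 37 + E (S(E, A) = E + 37 = 37 + E)
S(-164, 96/(-11) + 109/T) - (-34*88 + 96) = (37 - 164) - (-34*88 + 96) = -127 - (-2992 + 96) = -127 - 1*(-2896) = -127 + 2896 = 2769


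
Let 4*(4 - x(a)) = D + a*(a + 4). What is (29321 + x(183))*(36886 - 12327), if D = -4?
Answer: 2040435397/4 ≈ 5.1011e+8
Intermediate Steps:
x(a) = 5 - a*(4 + a)/4 (x(a) = 4 - (-4 + a*(a + 4))/4 = 4 - (-4 + a*(4 + a))/4 = 4 + (1 - a*(4 + a)/4) = 5 - a*(4 + a)/4)
(29321 + x(183))*(36886 - 12327) = (29321 + (5 - 1*183 - ¼*183²))*(36886 - 12327) = (29321 + (5 - 183 - ¼*33489))*24559 = (29321 + (5 - 183 - 33489/4))*24559 = (29321 - 34201/4)*24559 = (83083/4)*24559 = 2040435397/4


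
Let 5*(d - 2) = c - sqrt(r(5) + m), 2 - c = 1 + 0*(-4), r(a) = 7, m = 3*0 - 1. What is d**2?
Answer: (11 - sqrt(6))**2/25 ≈ 2.9244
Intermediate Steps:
m = -1 (m = 0 - 1 = -1)
c = 1 (c = 2 - (1 + 0*(-4)) = 2 - (1 + 0) = 2 - 1*1 = 2 - 1 = 1)
d = 11/5 - sqrt(6)/5 (d = 2 + (1 - sqrt(7 - 1))/5 = 2 + (1 - sqrt(6))/5 = 2 + (1/5 - sqrt(6)/5) = 11/5 - sqrt(6)/5 ≈ 1.7101)
d**2 = (11/5 - sqrt(6)/5)**2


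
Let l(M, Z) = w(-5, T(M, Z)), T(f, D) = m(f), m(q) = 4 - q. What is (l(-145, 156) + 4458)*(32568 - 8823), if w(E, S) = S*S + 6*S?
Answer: 654245985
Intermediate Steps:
T(f, D) = 4 - f
w(E, S) = S**2 + 6*S
l(M, Z) = (4 - M)*(10 - M) (l(M, Z) = (4 - M)*(6 + (4 - M)) = (4 - M)*(10 - M))
(l(-145, 156) + 4458)*(32568 - 8823) = ((-10 - 145)*(-4 - 145) + 4458)*(32568 - 8823) = (-155*(-149) + 4458)*23745 = (23095 + 4458)*23745 = 27553*23745 = 654245985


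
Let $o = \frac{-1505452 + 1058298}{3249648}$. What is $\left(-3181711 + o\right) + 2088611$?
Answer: $- \frac{1776095337977}{1624824} \approx -1.0931 \cdot 10^{6}$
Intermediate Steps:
$o = - \frac{223577}{1624824}$ ($o = \left(-447154\right) \frac{1}{3249648} = - \frac{223577}{1624824} \approx -0.1376$)
$\left(-3181711 + o\right) + 2088611 = \left(-3181711 - \frac{223577}{1624824}\right) + 2088611 = - \frac{5169720617441}{1624824} + 2088611 = - \frac{1776095337977}{1624824}$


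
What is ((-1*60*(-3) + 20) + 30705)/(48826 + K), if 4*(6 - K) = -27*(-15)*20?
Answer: 30905/46807 ≈ 0.66026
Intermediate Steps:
K = -2019 (K = 6 - (-27*(-15))*20/4 = 6 - 405*20/4 = 6 - ¼*8100 = 6 - 2025 = -2019)
((-1*60*(-3) + 20) + 30705)/(48826 + K) = ((-1*60*(-3) + 20) + 30705)/(48826 - 2019) = ((-60*(-3) + 20) + 30705)/46807 = ((180 + 20) + 30705)*(1/46807) = (200 + 30705)*(1/46807) = 30905*(1/46807) = 30905/46807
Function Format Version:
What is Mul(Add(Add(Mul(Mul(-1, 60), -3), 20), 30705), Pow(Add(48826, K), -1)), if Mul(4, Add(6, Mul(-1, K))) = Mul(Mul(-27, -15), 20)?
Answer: Rational(30905, 46807) ≈ 0.66026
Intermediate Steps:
K = -2019 (K = Add(6, Mul(Rational(-1, 4), Mul(Mul(-27, -15), 20))) = Add(6, Mul(Rational(-1, 4), Mul(405, 20))) = Add(6, Mul(Rational(-1, 4), 8100)) = Add(6, -2025) = -2019)
Mul(Add(Add(Mul(Mul(-1, 60), -3), 20), 30705), Pow(Add(48826, K), -1)) = Mul(Add(Add(Mul(Mul(-1, 60), -3), 20), 30705), Pow(Add(48826, -2019), -1)) = Mul(Add(Add(Mul(-60, -3), 20), 30705), Pow(46807, -1)) = Mul(Add(Add(180, 20), 30705), Rational(1, 46807)) = Mul(Add(200, 30705), Rational(1, 46807)) = Mul(30905, Rational(1, 46807)) = Rational(30905, 46807)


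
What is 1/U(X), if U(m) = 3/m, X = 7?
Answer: 7/3 ≈ 2.3333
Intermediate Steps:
1/U(X) = 1/(3/7) = 7/3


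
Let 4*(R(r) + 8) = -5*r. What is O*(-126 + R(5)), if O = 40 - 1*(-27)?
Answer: -37587/4 ≈ -9396.8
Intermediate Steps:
R(r) = -8 - 5*r/4 (R(r) = -8 + (-5*r)/4 = -8 - 5*r/4)
O = 67 (O = 40 + 27 = 67)
O*(-126 + R(5)) = 67*(-126 + (-8 - 5/4*5)) = 67*(-126 + (-8 - 25/4)) = 67*(-126 - 57/4) = 67*(-561/4) = -37587/4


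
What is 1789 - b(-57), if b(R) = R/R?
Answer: 1788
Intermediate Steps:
b(R) = 1
1789 - b(-57) = 1789 - 1*1 = 1789 - 1 = 1788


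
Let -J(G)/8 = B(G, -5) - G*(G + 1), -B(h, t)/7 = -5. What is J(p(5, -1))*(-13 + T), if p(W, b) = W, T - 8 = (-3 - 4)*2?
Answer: 760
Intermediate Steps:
B(h, t) = 35 (B(h, t) = -7*(-5) = 35)
T = -6 (T = 8 + (-3 - 4)*2 = 8 - 7*2 = 8 - 14 = -6)
J(G) = -280 + 8*G*(1 + G) (J(G) = -8*(35 - G*(G + 1)) = -8*(35 - G*(1 + G)) = -280 + 8*G*(1 + G))
J(p(5, -1))*(-13 + T) = (-280 + 8*5 + 8*5²)*(-13 - 6) = (-280 + 40 + 8*25)*(-19) = (-280 + 40 + 200)*(-19) = -40*(-19) = 760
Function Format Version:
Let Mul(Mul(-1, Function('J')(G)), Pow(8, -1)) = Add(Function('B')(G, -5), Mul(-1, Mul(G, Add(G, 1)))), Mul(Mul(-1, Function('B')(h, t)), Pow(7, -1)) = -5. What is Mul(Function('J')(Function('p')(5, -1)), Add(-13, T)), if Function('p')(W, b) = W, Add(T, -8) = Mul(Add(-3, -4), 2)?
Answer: 760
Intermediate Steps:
Function('B')(h, t) = 35 (Function('B')(h, t) = Mul(-7, -5) = 35)
T = -6 (T = Add(8, Mul(Add(-3, -4), 2)) = Add(8, Mul(-7, 2)) = Add(8, -14) = -6)
Function('J')(G) = Add(-280, Mul(8, G, Add(1, G))) (Function('J')(G) = Mul(-8, Add(35, Mul(-1, Mul(G, Add(G, 1))))) = Mul(-8, Add(35, Mul(-1, Mul(G, Add(1, G))))) = Mul(-8, Add(35, Mul(-1, G, Add(1, G)))) = Add(-280, Mul(8, G, Add(1, G))))
Mul(Function('J')(Function('p')(5, -1)), Add(-13, T)) = Mul(Add(-280, Mul(8, 5), Mul(8, Pow(5, 2))), Add(-13, -6)) = Mul(Add(-280, 40, Mul(8, 25)), -19) = Mul(Add(-280, 40, 200), -19) = Mul(-40, -19) = 760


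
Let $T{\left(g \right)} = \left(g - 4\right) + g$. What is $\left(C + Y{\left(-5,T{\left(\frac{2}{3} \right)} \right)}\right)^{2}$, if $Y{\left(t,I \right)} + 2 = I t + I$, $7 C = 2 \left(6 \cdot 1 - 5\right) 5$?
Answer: $\frac{44944}{441} \approx 101.91$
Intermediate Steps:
$C = \frac{10}{7}$ ($C = \frac{2 \left(6 \cdot 1 - 5\right) 5}{7} = \frac{2 \left(6 - 5\right) 5}{7} = \frac{2 \cdot 1 \cdot 5}{7} = \frac{2 \cdot 5}{7} = \frac{1}{7} \cdot 10 = \frac{10}{7} \approx 1.4286$)
$T{\left(g \right)} = -4 + 2 g$ ($T{\left(g \right)} = \left(-4 + g\right) + g = -4 + 2 g$)
$Y{\left(t,I \right)} = -2 + I + I t$ ($Y{\left(t,I \right)} = -2 + \left(I t + I\right) = -2 + \left(I + I t\right) = -2 + I + I t$)
$\left(C + Y{\left(-5,T{\left(\frac{2}{3} \right)} \right)}\right)^{2} = \left(\frac{10}{7} - \left(6 - \left(-4 + 2 \cdot \frac{2}{3}\right) \left(-5\right) - \frac{4}{3}\right)\right)^{2} = \left(\frac{10}{7} - \left(6 - \left(-4 + 2 \cdot 2 \cdot \frac{1}{3}\right) \left(-5\right) - 4 \cdot \frac{1}{3}\right)\right)^{2} = \left(\frac{10}{7} + \left(-2 + \left(-4 + 2 \cdot \frac{2}{3}\right) + \left(-4 + 2 \cdot \frac{2}{3}\right) \left(-5\right)\right)\right)^{2} = \left(\frac{10}{7} + \left(-2 + \left(-4 + \frac{4}{3}\right) + \left(-4 + \frac{4}{3}\right) \left(-5\right)\right)\right)^{2} = \left(\frac{10}{7} - - \frac{26}{3}\right)^{2} = \left(\frac{10}{7} + \frac{26}{3}\right)^{2} = \left(\frac{212}{21}\right)^{2} = \frac{44944}{441}$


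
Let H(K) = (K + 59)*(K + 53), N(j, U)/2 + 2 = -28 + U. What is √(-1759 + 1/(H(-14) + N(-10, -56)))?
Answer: 4*I*√275491073/1583 ≈ 41.94*I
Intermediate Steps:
N(j, U) = -60 + 2*U (N(j, U) = -4 + 2*(-28 + U) = -4 + (-56 + 2*U) = -60 + 2*U)
H(K) = (53 + K)*(59 + K) (H(K) = (59 + K)*(53 + K) = (53 + K)*(59 + K))
√(-1759 + 1/(H(-14) + N(-10, -56))) = √(-1759 + 1/((3127 + (-14)² + 112*(-14)) + (-60 + 2*(-56)))) = √(-1759 + 1/((3127 + 196 - 1568) + (-60 - 112))) = √(-1759 + 1/(1755 - 172)) = √(-1759 + 1/1583) = √(-2784496/1583) = 4*I*√275491073/1583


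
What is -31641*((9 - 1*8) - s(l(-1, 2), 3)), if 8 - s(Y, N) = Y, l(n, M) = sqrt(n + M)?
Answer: 189846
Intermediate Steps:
l(n, M) = sqrt(M + n)
s(Y, N) = 8 - Y
-31641*((9 - 1*8) - s(l(-1, 2), 3)) = -31641*((9 - 1*8) - (8 - sqrt(2 - 1))) = -31641*((9 - 8) - (8 - sqrt(1))) = -31641*(1 - (8 - 1*1)) = -31641*(1 - (8 - 1)) = -31641*(1 - 1*7) = -31641*(1 - 7) = -31641*(-6) = 189846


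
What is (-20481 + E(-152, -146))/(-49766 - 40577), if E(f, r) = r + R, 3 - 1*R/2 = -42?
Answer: 1867/8213 ≈ 0.22732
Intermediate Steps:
R = 90 (R = 6 - 2*(-42) = 6 + 84 = 90)
E(f, r) = 90 + r (E(f, r) = r + 90 = 90 + r)
(-20481 + E(-152, -146))/(-49766 - 40577) = (-20481 + (90 - 146))/(-49766 - 40577) = (-20481 - 56)/(-90343) = -20537*(-1/90343) = 1867/8213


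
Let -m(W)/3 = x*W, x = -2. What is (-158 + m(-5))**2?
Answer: 35344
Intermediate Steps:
m(W) = 6*W (m(W) = -(-6)*W = 6*W)
(-158 + m(-5))**2 = (-158 + 6*(-5))**2 = (-158 - 30)**2 = (-188)**2 = 35344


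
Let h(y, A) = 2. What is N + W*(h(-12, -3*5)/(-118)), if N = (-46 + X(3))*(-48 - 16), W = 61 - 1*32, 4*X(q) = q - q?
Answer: 173667/59 ≈ 2943.5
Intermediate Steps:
X(q) = 0 (X(q) = (q - q)/4 = (¼)*0 = 0)
W = 29 (W = 61 - 32 = 29)
N = 2944 (N = (-46 + 0)*(-48 - 16) = -46*(-64) = 2944)
N + W*(h(-12, -3*5)/(-118)) = 2944 + 29*(2/(-118)) = 2944 + 29*(2*(-1/118)) = 2944 + 29*(-1/59) = 2944 - 29/59 = 173667/59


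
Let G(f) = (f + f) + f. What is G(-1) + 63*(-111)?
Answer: -6996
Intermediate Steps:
G(f) = 3*f (G(f) = 2*f + f = 3*f)
G(-1) + 63*(-111) = 3*(-1) + 63*(-111) = -3 - 6993 = -6996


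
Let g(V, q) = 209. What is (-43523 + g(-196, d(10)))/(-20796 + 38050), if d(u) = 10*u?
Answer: -21657/8627 ≈ -2.5104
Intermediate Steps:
(-43523 + g(-196, d(10)))/(-20796 + 38050) = (-43523 + 209)/(-20796 + 38050) = -43314/17254 = -43314*1/17254 = -21657/8627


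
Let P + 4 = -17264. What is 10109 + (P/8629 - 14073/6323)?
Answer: 551328215722/54561167 ≈ 10105.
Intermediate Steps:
P = -17268 (P = -4 - 17264 = -17268)
10109 + (P/8629 - 14073/6323) = 10109 + (-17268/8629 - 14073/6323) = 10109 - 230621481/54561167 = 551328215722/54561167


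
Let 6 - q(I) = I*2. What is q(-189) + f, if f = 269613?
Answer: 269997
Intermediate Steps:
q(I) = 6 - 2*I (q(I) = 6 - I*2 = 6 - 2*I)
q(-189) + f = (6 - 2*(-189)) + 269613 = (6 + 378) + 269613 = 384 + 269613 = 269997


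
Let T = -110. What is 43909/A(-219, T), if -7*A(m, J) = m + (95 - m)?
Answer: -16177/5 ≈ -3235.4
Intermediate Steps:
A(m, J) = -95/7 (A(m, J) = -(m + (95 - m))/7 = -⅐*95 = -95/7)
43909/A(-219, T) = 43909/(-95/7) = 43909*(-7/95) = -16177/5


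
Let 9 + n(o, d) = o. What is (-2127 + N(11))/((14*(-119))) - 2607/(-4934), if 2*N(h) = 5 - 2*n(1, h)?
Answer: 869769/483532 ≈ 1.7988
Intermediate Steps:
n(o, d) = -9 + o
N(h) = 21/2 (N(h) = (5 - 2*(-9 + 1))/2 = (5 - 2*(-8))/2 = (5 + 16)/2 = (½)*21 = 21/2)
(-2127 + N(11))/((14*(-119))) - 2607/(-4934) = (-2127 + 21/2)/((14*(-119))) - 2607/(-4934) = -4233/2/(-1666) - 2607*(-1/4934) = -4233/2*(-1/1666) + 2607/4934 = 249/196 + 2607/4934 = 869769/483532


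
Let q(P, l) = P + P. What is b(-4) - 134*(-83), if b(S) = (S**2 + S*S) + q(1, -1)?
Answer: 11156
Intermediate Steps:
q(P, l) = 2*P
b(S) = 2 + 2*S**2 (b(S) = (S**2 + S*S) + 2*1 = (S**2 + S**2) + 2 = 2*S**2 + 2 = 2 + 2*S**2)
b(-4) - 134*(-83) = (2 + 2*(-4)**2) - 134*(-83) = (2 + 2*16) + 11122 = (2 + 32) + 11122 = 34 + 11122 = 11156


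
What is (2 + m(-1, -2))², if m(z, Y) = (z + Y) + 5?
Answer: 16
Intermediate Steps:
m(z, Y) = 5 + Y + z (m(z, Y) = (Y + z) + 5 = 5 + Y + z)
(2 + m(-1, -2))² = (2 + (5 - 2 - 1))² = (2 + 2)² = 4² = 16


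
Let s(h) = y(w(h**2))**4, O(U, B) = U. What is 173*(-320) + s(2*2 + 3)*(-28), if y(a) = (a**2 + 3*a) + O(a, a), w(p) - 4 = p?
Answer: -2332173909196828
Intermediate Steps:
w(p) = 4 + p
y(a) = a**2 + 4*a (y(a) = (a**2 + 3*a) + a = a**2 + 4*a)
s(h) = (4 + h**2)**4*(8 + h**2)**4 (s(h) = ((4 + h**2)*(4 + (4 + h**2)))**4 = ((4 + h**2)*(8 + h**2))**4 = (4 + h**2)**4*(8 + h**2)**4)
173*(-320) + s(2*2 + 3)*(-28) = 173*(-320) + (16 + (4 + (2*2 + 3)**2)**2 + 4*(2*2 + 3)**2)**4*(-28) = -55360 + (16 + (4 + (4 + 3)**2)**2 + 4*(4 + 3)**2)**4*(-28) = -55360 + (16 + (4 + 7**2)**2 + 4*7**2)**4*(-28) = -55360 + (16 + (4 + 49)**2 + 4*49)**4*(-28) = -55360 + (16 + 53**2 + 196)**4*(-28) = -55360 + (16 + 2809 + 196)**4*(-28) = -55360 + 3021**4*(-28) = -55360 + 83291925326481*(-28) = -55360 - 2332173909141468 = -2332173909196828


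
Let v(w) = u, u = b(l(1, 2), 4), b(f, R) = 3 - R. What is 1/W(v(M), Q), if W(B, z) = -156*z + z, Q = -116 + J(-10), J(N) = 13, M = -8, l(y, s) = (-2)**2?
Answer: 1/15965 ≈ 6.2637e-5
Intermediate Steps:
l(y, s) = 4
u = -1 (u = 3 - 1*4 = 3 - 4 = -1)
v(w) = -1
Q = -103 (Q = -116 + 13 = -103)
W(B, z) = -155*z
1/W(v(M), Q) = 1/(-155*(-103)) = 1/15965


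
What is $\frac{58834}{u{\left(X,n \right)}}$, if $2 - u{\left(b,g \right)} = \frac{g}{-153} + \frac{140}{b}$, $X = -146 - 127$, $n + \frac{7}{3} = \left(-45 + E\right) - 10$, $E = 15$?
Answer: $\frac{351062478}{13343} \approx 26311.0$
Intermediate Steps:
$n = - \frac{127}{3}$ ($n = - \frac{7}{3} + \left(\left(-45 + 15\right) - 10\right) = - \frac{7}{3} - 40 = - \frac{127}{3} \approx -42.333$)
$X = -273$
$u{\left(b,g \right)} = 2 - \frac{140}{b} + \frac{g}{153}$ ($u{\left(b,g \right)} = 2 - \left(\frac{g}{-153} + \frac{140}{b}\right) = 2 - \left(g \left(- \frac{1}{153}\right) + \frac{140}{b}\right) = 2 - \left(- \frac{g}{153} + \frac{140}{b}\right) = 2 - \left(\frac{140}{b} - \frac{g}{153}\right) = 2 + \left(- \frac{140}{b} + \frac{g}{153}\right) = 2 - \frac{140}{b} + \frac{g}{153}$)
$\frac{58834}{u{\left(X,n \right)}} = \frac{58834}{2 - \frac{140}{-273} + \frac{1}{153} \left(- \frac{127}{3}\right)} = \frac{58834}{2 - - \frac{20}{39} - \frac{127}{459}} = \frac{58834}{2 + \frac{20}{39} - \frac{127}{459}} = \frac{58834}{\frac{13343}{5967}} = 58834 \cdot \frac{5967}{13343} = \frac{351062478}{13343}$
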